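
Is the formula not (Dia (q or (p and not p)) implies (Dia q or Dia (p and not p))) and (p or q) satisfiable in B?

Unsatisfiable (every branch closes)

1. not (Dia (q or (p and not p)) implies (Dia q or Dia (p and not p))) and (p or q), 0
2. not (Dia (q or (p and not p)) implies (Dia q or Dia (p and not p))), 0
3. p or q, 0
4. Dia (q or (p and not p)), 0
5. not (Dia q or Dia (p and not p)), 0
6. not Dia q, 0
7. not Dia (p and not p), 0
8. not q, 0
9. not (p and not p), 0
10. p, 0
11. q or (p and not p), 1
12. not q, 1
13. not (p and not p), 1
14. p and not p, 1
15. p, 1
16. not p, 1
Accessibility: 0R0, 0R1, 1R0, 1R1
Branch closes: p and not p both at 1.
(One branch shown.) All branches close.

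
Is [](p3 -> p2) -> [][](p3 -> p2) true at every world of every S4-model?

Tableau for the negation ~([](p3 -> p2) -> [][](p3 -> p2)):
1. ~([](p3 -> p2) -> [][](p3 -> p2)), u
2. [](p3 -> p2), u   [~->-rule on 1]
3. ~[][](p3 -> p2), u   [~->-rule on 1]
4. p3 -> p2, u   [[]-rule on 2 via uRu]
5. p2, u   [->-rule on 4 (branches; this branch)]
6. ~[](p3 -> p2), v   [~[]-rule on 3: fresh world v, uRv]
7. p3 -> p2, v   [[]-rule on 2 via uRv]
8. p2, v   [->-rule on 7 (branches; this branch)]
9. ~(p3 -> p2), w   [~[]-rule on 6: fresh world w, vRw]
10. p3, w   [~->-rule on 9]
11. ~p2, w   [~->-rule on 9]
12. p3 -> p2, w   [[]-rule on 2 via uRw]
13. p2, w   [->-rule on 12 (branches; this branch)]
Accessibility: uRu, uRv, uRw, vRv, vRw, wRw
Branch closes: p2 and ~p2 both at w.
All branches of the negation close; one closing branch shown above.

Valid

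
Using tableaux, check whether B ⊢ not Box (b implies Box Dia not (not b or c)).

Tableau for the negation Box (b implies Box Dia not (not b or c)):
1. Box (b implies Box Dia not (not b or c)), 0
2. b implies Box Dia not (not b or c), 0
3. Box Dia not (not b or c), 0
4. Dia not (not b or c), 0
5. not (not b or c), 1
6. b, 1
7. not c, 1
8. b implies Box Dia not (not b or c), 1
9. Dia not (not b or c), 1
10. Box Dia not (not b or c), 1
11. not (not b or c), 2
12. b, 2
13. not c, 2
14. Dia not (not b or c), 2
15. not (not b or c), 3
16. b, 3
17. not c, 3
Accessibility: 0R0, 0R1, 1R0, 1R1, 1R2, 2R1, 2R2, 2R3, 3R2, 3R3
The negation has an open branch (countermodel exists).

No, not valid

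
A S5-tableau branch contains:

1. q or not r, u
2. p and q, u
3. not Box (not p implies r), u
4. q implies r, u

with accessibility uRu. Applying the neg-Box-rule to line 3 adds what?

a fresh world v with uRv, and not (not p implies r) at v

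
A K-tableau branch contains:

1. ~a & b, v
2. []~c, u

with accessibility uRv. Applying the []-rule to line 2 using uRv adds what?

~c, v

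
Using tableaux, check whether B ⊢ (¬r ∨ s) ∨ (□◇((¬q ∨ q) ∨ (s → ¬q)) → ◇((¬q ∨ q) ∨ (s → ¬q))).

Tableau for the negation ¬((¬r ∨ s) ∨ (□◇((¬q ∨ q) ∨ (s → ¬q)) → ◇((¬q ∨ q) ∨ (s → ¬q)))):
1. ¬((¬r ∨ s) ∨ (□◇((¬q ∨ q) ∨ (s → ¬q)) → ◇((¬q ∨ q) ∨ (s → ¬q)))), u
2. ¬(¬r ∨ s), u
3. ¬(□◇((¬q ∨ q) ∨ (s → ¬q)) → ◇((¬q ∨ q) ∨ (s → ¬q))), u
4. r, u
5. ¬s, u
6. □◇((¬q ∨ q) ∨ (s → ¬q)), u
7. ¬◇((¬q ∨ q) ∨ (s → ¬q)), u
8. ◇((¬q ∨ q) ∨ (s → ¬q)), u
9. ¬((¬q ∨ q) ∨ (s → ¬q)), u
10. ¬(¬q ∨ q), u
11. ¬(s → ¬q), u
12. q, u
13. ¬q, u
Accessibility: uRu
Branch closes: q and ¬q both at u.
Every branch of the negation's tableau closes; the branch above is one of them.

Yes, valid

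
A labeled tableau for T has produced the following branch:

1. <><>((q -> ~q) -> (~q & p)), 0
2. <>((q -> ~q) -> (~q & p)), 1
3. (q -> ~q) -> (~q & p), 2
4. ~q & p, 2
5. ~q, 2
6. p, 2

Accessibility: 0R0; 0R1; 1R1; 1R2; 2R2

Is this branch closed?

No, open

No world carries both an atom and its negation.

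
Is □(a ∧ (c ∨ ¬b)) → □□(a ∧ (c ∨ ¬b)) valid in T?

Invalid (countermodel exists)

Tableau for the negation ¬(□(a ∧ (c ∨ ¬b)) → □□(a ∧ (c ∨ ¬b))):
1. ¬(□(a ∧ (c ∨ ¬b)) → □□(a ∧ (c ∨ ¬b))), 0
2. □(a ∧ (c ∨ ¬b)), 0   [¬→-rule on 1]
3. ¬□□(a ∧ (c ∨ ¬b)), 0   [¬→-rule on 1]
4. a ∧ (c ∨ ¬b), 0   [□-rule on 2 via 0R0]
5. a, 0   [∧-rule on 4]
6. c ∨ ¬b, 0   [∧-rule on 4]
7. ¬b, 0   [∨-rule on 6 (branches; this branch)]
8. ¬□(a ∧ (c ∨ ¬b)), 1   [¬□-rule on 3: fresh world 1, 0R1]
9. a ∧ (c ∨ ¬b), 1   [□-rule on 2 via 0R1]
10. a, 1   [∧-rule on 9]
11. c ∨ ¬b, 1   [∧-rule on 9]
12. ¬b, 1   [∨-rule on 11 (branches; this branch)]
13. ¬(a ∧ (c ∨ ¬b)), 2   [¬□-rule on 8: fresh world 2, 1R2]
14. ¬(c ∨ ¬b), 2   [¬∧-rule on 13 (branches; this branch)]
15. ¬c, 2   [¬∨-rule on 14]
16. b, 2   [¬∨-rule on 14]
Accessibility: 0R0, 0R1, 1R1, 1R2, 2R2
The negation has an open branch (countermodel exists).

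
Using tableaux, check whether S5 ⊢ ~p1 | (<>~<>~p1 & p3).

No, not valid

Tableau for the negation ~(~p1 | (<>~<>~p1 & p3)):
1. ~(~p1 | (<>~<>~p1 & p3)), w0
2. p1, w0
3. ~(<>~<>~p1 & p3), w0
4. ~p3, w0
Accessibility: w0Rw0
The negation has an open branch (countermodel exists).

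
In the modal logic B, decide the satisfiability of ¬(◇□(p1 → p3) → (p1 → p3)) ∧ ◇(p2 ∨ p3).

Unsatisfiable

1. ¬(◇□(p1 → p3) → (p1 → p3)) ∧ ◇(p2 ∨ p3), w0
2. ¬(◇□(p1 → p3) → (p1 → p3)), w0
3. ◇(p2 ∨ p3), w0
4. ◇□(p1 → p3), w0
5. ¬(p1 → p3), w0
6. p1, w0
7. ¬p3, w0
8. p2 ∨ p3, w1
9. p3, w1
10. □(p1 → p3), w2
11. p1 → p3, w0
12. p1 → p3, w2
13. p3, w0
Accessibility: w0Rw0, w0Rw1, w0Rw2, w1Rw0, w1Rw1, w2Rw0, w2Rw2
Branch closes: p3 and ¬p3 both at w0.
All branches of the tableau close; one closing branch shown above.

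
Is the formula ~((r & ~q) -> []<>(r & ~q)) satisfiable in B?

1. ~((r & ~q) -> []<>(r & ~q)), w0
2. r & ~q, w0
3. ~[]<>(r & ~q), w0
4. r, w0
5. ~q, w0
6. ~<>(r & ~q), w1
7. ~(r & ~q), w0
8. ~(r & ~q), w1
9. q, w0
Accessibility: w0Rw0, w0Rw1, w1Rw0, w1Rw1
Branch closes: q and ~q both at w0.
Every branch closes; the branch above is one of them.

Unsatisfiable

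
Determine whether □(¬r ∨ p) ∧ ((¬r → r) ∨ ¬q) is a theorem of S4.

Invalid (countermodel exists)

Tableau for the negation ¬(□(¬r ∨ p) ∧ ((¬r → r) ∨ ¬q)):
1. ¬(□(¬r ∨ p) ∧ ((¬r → r) ∨ ¬q)), 0
2. ¬((¬r → r) ∨ ¬q), 0
3. ¬(¬r → r), 0
4. q, 0
5. ¬r, 0
Accessibility: 0R0
The negation has an open branch (countermodel exists).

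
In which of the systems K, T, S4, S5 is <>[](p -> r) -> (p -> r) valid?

S5

S4-tableau for the negation ~(<>[](p -> r) -> (p -> r)):
1. ~(<>[](p -> r) -> (p -> r)), 0
2. <>[](p -> r), 0
3. ~(p -> r), 0
4. p, 0
5. ~r, 0
6. [](p -> r), 1
7. p -> r, 1
8. r, 1
Accessibility: 0R0, 0R1, 1R1
Complete open branch: countermodel on an S4-frame, so not valid in S4, nor in K, T (the same frame is also a K-frame and a T-frame).
S5-tableau for the negation ~(<>[](p -> r) -> (p -> r)):
1. ~(<>[](p -> r) -> (p -> r)), 0
2. <>[](p -> r), 0
3. ~(p -> r), 0
4. p, 0
5. ~r, 0
6. [](p -> r), 1
7. p -> r, 0
8. p -> r, 1
9. r, 0
Accessibility: 0R0, 0R1, 1R0, 1R1
Branch closes: r and ~r both at 0.
Every branch closes (one shown): valid in S5.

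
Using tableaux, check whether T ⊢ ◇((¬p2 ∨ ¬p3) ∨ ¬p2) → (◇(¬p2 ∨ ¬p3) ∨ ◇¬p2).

Tableau for the negation ¬(◇((¬p2 ∨ ¬p3) ∨ ¬p2) → (◇(¬p2 ∨ ¬p3) ∨ ◇¬p2)):
1. ¬(◇((¬p2 ∨ ¬p3) ∨ ¬p2) → (◇(¬p2 ∨ ¬p3) ∨ ◇¬p2)), u
2. ◇((¬p2 ∨ ¬p3) ∨ ¬p2), u   [¬→-rule on 1]
3. ¬(◇(¬p2 ∨ ¬p3) ∨ ◇¬p2), u   [¬→-rule on 1]
4. ¬◇(¬p2 ∨ ¬p3), u   [¬∨-rule on 3]
5. ¬◇¬p2, u   [¬∨-rule on 3]
6. ¬(¬p2 ∨ ¬p3), u   [¬◇-rule on 4 via uRu]
7. p2, u   [¬∨-rule on 6]
8. p3, u   [¬∨-rule on 6]
9. (¬p2 ∨ ¬p3) ∨ ¬p2, v   [◇-rule on 2: fresh world v, uRv]
10. ¬(¬p2 ∨ ¬p3), v   [¬◇-rule on 4 via uRv]
11. p2, v   [¬∨-rule on 10]
12. p3, v   [¬∨-rule on 10]
13. ¬p2 ∨ ¬p3, v   [∨-rule on 9 (branches; this branch)]
14. ¬p3, v   [∨-rule on 13 (branches; this branch)]
Accessibility: uRu, uRv, vRv
Branch closes: p3 and ¬p3 both at v.
Every branch of the negation's tableau closes; the branch above is one of them.

Valid in T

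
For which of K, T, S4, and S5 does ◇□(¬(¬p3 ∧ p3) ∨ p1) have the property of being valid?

T, S4, S5

T-tableau for the negation ¬◇□(¬(¬p3 ∧ p3) ∨ p1):
1. ¬◇□(¬(¬p3 ∧ p3) ∨ p1), w0
2. ¬□(¬(¬p3 ∧ p3) ∨ p1), w0   [¬◇-rule on 1 via w0Rw0]
3. ¬(¬(¬p3 ∧ p3) ∨ p1), w1   [¬□-rule on 2: fresh world w1, w0Rw1]
4. ¬p3 ∧ p3, w1   [¬∨-rule on 3]
5. ¬p1, w1   [¬∨-rule on 3]
6. ¬p3, w1   [∧-rule on 4]
7. p3, w1   [∧-rule on 4]
Accessibility: w0Rw0, w0Rw1, w1Rw1
Branch closes: p3 and ¬p3 both at w1.
Every branch closes (one shown): valid in T, hence also in S4, S5 (every theorem of T is a theorem of S4 and S5).
K-tableau for the negation ¬◇□(¬(¬p3 ∧ p3) ∨ p1):
1. ¬◇□(¬(¬p3 ∧ p3) ∨ p1), w0
Complete open branch: countermodel on a K-frame, so not valid in K.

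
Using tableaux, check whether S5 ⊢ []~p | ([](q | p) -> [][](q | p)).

Yes, valid

Tableau for the negation ~([]~p | ([](q | p) -> [][](q | p))):
1. ~([]~p | ([](q | p) -> [][](q | p))), 0
2. ~[]~p, 0   [~|-rule on 1]
3. ~([](q | p) -> [][](q | p)), 0   [~|-rule on 1]
4. [](q | p), 0   [~->-rule on 3]
5. ~[][](q | p), 0   [~->-rule on 3]
6. q | p, 0   [[]-rule on 4 via 0R0]
7. p, 0   [|-rule on 6 (branches; this branch)]
8. p, 1   [~[]-rule on 2: fresh world 1, 0R1]
9. q | p, 1   [[]-rule on 4 via 0R1]
10. ~[](q | p), 2   [~[]-rule on 5: fresh world 2, 0R2]
11. q | p, 2   [[]-rule on 4 via 0R2]
12. p, 2   [|-rule on 11 (branches; this branch)]
13. ~(q | p), 3   [~[]-rule on 10: fresh world 3, 2R3]
14. ~q, 3   [~|-rule on 13]
15. ~p, 3   [~|-rule on 13]
16. q | p, 3   [[]-rule on 4 via 0R3]
17. p, 3   [|-rule on 16 (branches; this branch)]
Accessibility: 0R0, 0R1, 0R2, 0R3, 1R0, 1R1, 1R2, 1R3, 2R0, 2R1, 2R2, 2R3, 3R0, 3R1, 3R2, 3R3
Branch closes: p and ~p both at 3.
Every branch of the negation's tableau closes; the branch above is one of them.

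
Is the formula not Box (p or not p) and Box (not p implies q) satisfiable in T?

No, unsatisfiable

1. not Box (p or not p) and Box (not p implies q), 0
2. not Box (p or not p), 0   [and-rule on 1]
3. Box (not p implies q), 0   [and-rule on 1]
4. not p implies q, 0   [Box-rule on 3 via 0R0]
5. q, 0   [implies-rule on 4 (branches; this branch)]
6. not (p or not p), 1   [neg-Box-rule on 2: fresh world 1, 0R1]
7. not p, 1   [neg-or-rule on 6]
8. p, 1   [neg-or-rule on 6]
Accessibility: 0R0, 0R1, 1R1
Branch closes: p and not p both at 1.
Every branch closes; the branch above is one of them.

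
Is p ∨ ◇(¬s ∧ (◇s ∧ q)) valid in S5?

No, not valid

Tableau for the negation ¬(p ∨ ◇(¬s ∧ (◇s ∧ q))):
1. ¬(p ∨ ◇(¬s ∧ (◇s ∧ q))), u
2. ¬p, u
3. ¬◇(¬s ∧ (◇s ∧ q)), u
4. ¬(¬s ∧ (◇s ∧ q)), u
5. ¬(◇s ∧ q), u
6. ¬q, u
Accessibility: uRu
The negation has an open branch (countermodel exists).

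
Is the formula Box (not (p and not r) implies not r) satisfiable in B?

1. Box (not (p and not r) implies not r), w0
2. not (p and not r) implies not r, w0
3. not r, w0
Accessibility: w0Rw0

Satisfiable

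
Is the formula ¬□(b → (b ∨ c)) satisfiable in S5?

Unsatisfiable (every branch closes)

1. ¬□(b → (b ∨ c)), 0
2. ¬(b → (b ∨ c)), 1   [¬□-rule on 1: fresh world 1, 0R1]
3. b, 1   [¬→-rule on 2]
4. ¬(b ∨ c), 1   [¬→-rule on 2]
5. ¬b, 1   [¬∨-rule on 4]
6. ¬c, 1   [¬∨-rule on 4]
Accessibility: 0R0, 0R1, 1R0, 1R1
Branch closes: b and ¬b both at 1.
(One branch shown.) All branches close.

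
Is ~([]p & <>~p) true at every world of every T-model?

Tableau for the negation []p & <>~p:
1. []p & <>~p, w0
2. []p, w0
3. <>~p, w0
4. p, w0
5. ~p, w1
6. p, w1
Accessibility: w0Rw0, w0Rw1, w1Rw1
Branch closes: p and ~p both at w1.
All branches of the negation close; one closing branch shown above.

Valid in T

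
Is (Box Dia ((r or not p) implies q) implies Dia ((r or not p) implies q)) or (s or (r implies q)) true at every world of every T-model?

Valid

Tableau for the negation not ((Box Dia ((r or not p) implies q) implies Dia ((r or not p) implies q)) or (s or (r implies q))):
1. not ((Box Dia ((r or not p) implies q) implies Dia ((r or not p) implies q)) or (s or (r implies q))), u
2. not (Box Dia ((r or not p) implies q) implies Dia ((r or not p) implies q)), u   [neg-or-rule on 1]
3. not (s or (r implies q)), u   [neg-or-rule on 1]
4. Box Dia ((r or not p) implies q), u   [neg-implies-rule on 2]
5. not Dia ((r or not p) implies q), u   [neg-implies-rule on 2]
6. not s, u   [neg-or-rule on 3]
7. not (r implies q), u   [neg-or-rule on 3]
8. r, u   [neg-implies-rule on 7]
9. not q, u   [neg-implies-rule on 7]
10. Dia ((r or not p) implies q), u   [Box-rule on 4 via uRu]
11. not ((r or not p) implies q), u   [neg-Dia-rule on 5 via uRu]
12. r or not p, u   [neg-implies-rule on 11]
13. not p, u   [or-rule on 12 (branches; this branch)]
14. (r or not p) implies q, v   [Dia-rule on 10: fresh world v, uRv]
15. Dia ((r or not p) implies q), v   [Box-rule on 4 via uRv]
16. not ((r or not p) implies q), v   [neg-Dia-rule on 5 via uRv]
17. r or not p, v   [neg-implies-rule on 16]
18. not q, v   [neg-implies-rule on 16]
19. not (r or not p), v   [implies-rule on 14 (branches; this branch)]
20. not r, v   [neg-or-rule on 19]
21. p, v   [neg-or-rule on 19]
22. not p, v   [or-rule on 17 (branches; this branch)]
Accessibility: uRu, uRv, vRv
Branch closes: p and not p both at v.
Every branch of the negation's tableau closes; the branch above is one of them.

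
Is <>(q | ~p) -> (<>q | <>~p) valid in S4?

Valid in S4

Tableau for the negation ~(<>(q | ~p) -> (<>q | <>~p)):
1. ~(<>(q | ~p) -> (<>q | <>~p)), w0
2. <>(q | ~p), w0
3. ~(<>q | <>~p), w0
4. ~<>q, w0
5. ~<>~p, w0
6. ~q, w0
7. p, w0
8. q | ~p, w1
9. ~q, w1
10. p, w1
11. ~p, w1
Accessibility: w0Rw0, w0Rw1, w1Rw1
Branch closes: p and ~p both at w1.
Every branch of the negation's tableau closes; the branch above is one of them.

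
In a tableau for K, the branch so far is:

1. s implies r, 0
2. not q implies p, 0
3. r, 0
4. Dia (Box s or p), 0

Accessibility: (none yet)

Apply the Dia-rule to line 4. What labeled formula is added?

a fresh world 1 with 0R1, and Box s or p at 1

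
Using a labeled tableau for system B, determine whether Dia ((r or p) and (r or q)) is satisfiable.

1. Dia ((r or p) and (r or q)), 0
2. (r or p) and (r or q), 1
3. r or p, 1
4. r or q, 1
5. p, 1
6. q, 1
Accessibility: 0R0, 0R1, 1R0, 1R1

Yes, satisfiable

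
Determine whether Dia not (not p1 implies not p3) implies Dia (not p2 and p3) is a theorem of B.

Invalid (countermodel exists)

Tableau for the negation not (Dia not (not p1 implies not p3) implies Dia (not p2 and p3)):
1. not (Dia not (not p1 implies not p3) implies Dia (not p2 and p3)), w0
2. Dia not (not p1 implies not p3), w0
3. not Dia (not p2 and p3), w0
4. not (not p2 and p3), w0
5. not p3, w0
6. not (not p1 implies not p3), w1
7. not p1, w1
8. p3, w1
9. not (not p2 and p3), w1
10. p2, w1
Accessibility: w0Rw0, w0Rw1, w1Rw0, w1Rw1
The negation has an open branch (countermodel exists).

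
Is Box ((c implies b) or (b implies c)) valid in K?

Valid in K

Tableau for the negation not Box ((c implies b) or (b implies c)):
1. not Box ((c implies b) or (b implies c)), u
2. not ((c implies b) or (b implies c)), v
3. not (c implies b), v
4. not (b implies c), v
5. c, v
6. not b, v
7. b, v
8. not c, v
Accessibility: uRv
Branch closes: b and not b both at v.
Every branch of the negation's tableau closes; the branch above is one of them.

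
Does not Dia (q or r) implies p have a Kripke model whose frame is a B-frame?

1. not Dia (q or r) implies p, 0
2. p, 0
Accessibility: 0R0

Satisfiable (open branch found)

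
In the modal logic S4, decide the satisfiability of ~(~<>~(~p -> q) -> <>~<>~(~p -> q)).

1. ~(~<>~(~p -> q) -> <>~<>~(~p -> q)), w0
2. ~<>~(~p -> q), w0
3. ~<>~<>~(~p -> q), w0
4. ~p -> q, w0
5. <>~(~p -> q), w0
6. q, w0
7. ~(~p -> q), w1
8. ~p, w1
9. ~q, w1
10. ~p -> q, w1
11. <>~(~p -> q), w1
12. q, w1
Accessibility: w0Rw0, w0Rw1, w1Rw1
Branch closes: q and ~q both at w1.
(One branch shown.) All branches close.

Unsatisfiable (every branch closes)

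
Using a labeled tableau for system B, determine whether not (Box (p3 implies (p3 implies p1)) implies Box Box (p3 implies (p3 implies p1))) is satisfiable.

1. not (Box (p3 implies (p3 implies p1)) implies Box Box (p3 implies (p3 implies p1))), u
2. Box (p3 implies (p3 implies p1)), u   [neg-implies-rule on 1]
3. not Box Box (p3 implies (p3 implies p1)), u   [neg-implies-rule on 1]
4. p3 implies (p3 implies p1), u   [Box-rule on 2 via uRu]
5. p3 implies p1, u   [implies-rule on 4 (branches; this branch)]
6. p1, u   [implies-rule on 5 (branches; this branch)]
7. not Box (p3 implies (p3 implies p1)), v   [neg-Box-rule on 3: fresh world v, uRv]
8. p3 implies (p3 implies p1), v   [Box-rule on 2 via uRv]
9. p3 implies p1, v   [implies-rule on 8 (branches; this branch)]
10. p1, v   [implies-rule on 9 (branches; this branch)]
11. not (p3 implies (p3 implies p1)), w   [neg-Box-rule on 7: fresh world w, vRw]
12. p3, w   [neg-implies-rule on 11]
13. not (p3 implies p1), w   [neg-implies-rule on 11]
14. not p1, w   [neg-implies-rule on 13]
Accessibility: uRu, uRv, vRu, vRv, vRw, wRv, wRw

Satisfiable (open branch found)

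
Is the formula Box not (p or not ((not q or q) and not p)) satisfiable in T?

1. Box not (p or not ((not q or q) and not p)), w0
2. not (p or not ((not q or q) and not p)), w0
3. not p, w0
4. (not q or q) and not p, w0
5. not q or q, w0
6. q, w0
Accessibility: w0Rw0

Satisfiable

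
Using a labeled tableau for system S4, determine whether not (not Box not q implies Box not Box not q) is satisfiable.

Satisfiable (open branch found)

1. not (not Box not q implies Box not Box not q), u
2. not Box not q, u   [neg-implies-rule on 1]
3. not Box not Box not q, u   [neg-implies-rule on 1]
4. q, v   [neg-Box-rule on 2: fresh world v, uRv]
5. Box not q, w   [neg-Box-rule on 3: fresh world w, uRw]
6. not q, w   [Box-rule on 5 via wRw]
Accessibility: uRu, uRv, uRw, vRv, wRw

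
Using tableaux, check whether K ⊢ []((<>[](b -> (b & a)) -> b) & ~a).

Invalid (countermodel exists)

Tableau for the negation ~[]((<>[](b -> (b & a)) -> b) & ~a):
1. ~[]((<>[](b -> (b & a)) -> b) & ~a), u
2. ~((<>[](b -> (b & a)) -> b) & ~a), v
3. a, v
Accessibility: uRv
The negation has an open branch (countermodel exists).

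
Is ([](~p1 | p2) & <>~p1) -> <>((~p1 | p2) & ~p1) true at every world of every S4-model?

Valid in S4

Tableau for the negation ~(([](~p1 | p2) & <>~p1) -> <>((~p1 | p2) & ~p1)):
1. ~(([](~p1 | p2) & <>~p1) -> <>((~p1 | p2) & ~p1)), 0
2. [](~p1 | p2) & <>~p1, 0
3. ~<>((~p1 | p2) & ~p1), 0
4. [](~p1 | p2), 0
5. <>~p1, 0
6. ~((~p1 | p2) & ~p1), 0
7. ~p1 | p2, 0
8. p1, 0
9. p2, 0
10. ~p1, 1
11. ~((~p1 | p2) & ~p1), 1
12. ~p1 | p2, 1
13. ~(~p1 | p2), 1
14. p1, 1
15. ~p2, 1
Accessibility: 0R0, 0R1, 1R1
Branch closes: p1 and ~p1 both at 1.
All branches of the negation close; one closing branch shown above.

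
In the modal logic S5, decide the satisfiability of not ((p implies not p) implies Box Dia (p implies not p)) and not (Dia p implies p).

Unsatisfiable

1. not ((p implies not p) implies Box Dia (p implies not p)) and not (Dia p implies p), 0
2. not ((p implies not p) implies Box Dia (p implies not p)), 0
3. not (Dia p implies p), 0
4. p implies not p, 0
5. not Box Dia (p implies not p), 0
6. Dia p, 0
7. not p, 0
8. not Dia (p implies not p), 1
9. not (p implies not p), 0
10. p, 0
Accessibility: 0R0, 0R1, 1R0, 1R1
Branch closes: p and not p both at 0.
(One branch shown.) All branches close.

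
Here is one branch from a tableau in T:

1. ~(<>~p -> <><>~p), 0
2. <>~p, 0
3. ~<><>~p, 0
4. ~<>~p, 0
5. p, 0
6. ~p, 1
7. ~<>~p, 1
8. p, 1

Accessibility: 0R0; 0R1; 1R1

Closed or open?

Both p and ~p appear at 1.

Closed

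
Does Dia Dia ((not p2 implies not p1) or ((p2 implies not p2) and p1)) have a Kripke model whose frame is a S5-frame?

Yes, satisfiable

1. Dia Dia ((not p2 implies not p1) or ((p2 implies not p2) and p1)), 0
2. Dia ((not p2 implies not p1) or ((p2 implies not p2) and p1)), 1   [Dia-rule on 1: fresh world 1, 0R1]
3. (not p2 implies not p1) or ((p2 implies not p2) and p1), 2   [Dia-rule on 2: fresh world 2, 1R2]
4. (p2 implies not p2) and p1, 2   [or-rule on 3 (branches; this branch)]
5. p2 implies not p2, 2   [and-rule on 4]
6. p1, 2   [and-rule on 4]
7. not p2, 2   [implies-rule on 5 (branches; this branch)]
Accessibility: 0R0, 0R1, 0R2, 1R0, 1R1, 1R2, 2R0, 2R1, 2R2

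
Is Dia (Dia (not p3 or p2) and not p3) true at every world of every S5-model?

Tableau for the negation not Dia (Dia (not p3 or p2) and not p3):
1. not Dia (Dia (not p3 or p2) and not p3), u
2. not (Dia (not p3 or p2) and not p3), u
3. p3, u
Accessibility: uRu
The negation has an open branch (countermodel exists).

No, not valid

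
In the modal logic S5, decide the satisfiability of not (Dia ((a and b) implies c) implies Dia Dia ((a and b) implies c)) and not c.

Unsatisfiable (every branch closes)

1. not (Dia ((a and b) implies c) implies Dia Dia ((a and b) implies c)) and not c, w0
2. not (Dia ((a and b) implies c) implies Dia Dia ((a and b) implies c)), w0
3. not c, w0
4. Dia ((a and b) implies c), w0
5. not Dia Dia ((a and b) implies c), w0
6. not Dia ((a and b) implies c), w0
7. not ((a and b) implies c), w0
8. a and b, w0
9. a, w0
10. b, w0
11. (a and b) implies c, w1
12. not Dia ((a and b) implies c), w1
13. not ((a and b) implies c), w1
14. a and b, w1
15. not c, w1
16. a, w1
17. b, w1
18. not (a and b), w1
19. not b, w1
Accessibility: w0Rw0, w0Rw1, w1Rw0, w1Rw1
Branch closes: b and not b both at w1.
(One branch shown.) All branches close.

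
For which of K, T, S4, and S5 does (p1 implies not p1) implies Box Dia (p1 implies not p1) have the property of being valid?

S5-tableau for the negation not ((p1 implies not p1) implies Box Dia (p1 implies not p1)):
1. not ((p1 implies not p1) implies Box Dia (p1 implies not p1)), 0
2. p1 implies not p1, 0   [neg-implies-rule on 1]
3. not Box Dia (p1 implies not p1), 0   [neg-implies-rule on 1]
4. not p1, 0   [implies-rule on 2 (branches; this branch)]
5. not Dia (p1 implies not p1), 1   [neg-Box-rule on 3: fresh world 1, 0R1]
6. not (p1 implies not p1), 0   [neg-Dia-rule on 5 via 1R0]
7. p1, 0   [neg-implies-rule on 6]
Accessibility: 0R0, 0R1, 1R0, 1R1
Branch closes: p1 and not p1 both at 0.
Every branch closes (one shown): valid in S5.
S4-tableau for the negation not ((p1 implies not p1) implies Box Dia (p1 implies not p1)):
1. not ((p1 implies not p1) implies Box Dia (p1 implies not p1)), 0
2. p1 implies not p1, 0   [neg-implies-rule on 1]
3. not Box Dia (p1 implies not p1), 0   [neg-implies-rule on 1]
4. not p1, 0   [implies-rule on 2 (branches; this branch)]
5. not Dia (p1 implies not p1), 1   [neg-Box-rule on 3: fresh world 1, 0R1]
6. not (p1 implies not p1), 1   [neg-Dia-rule on 5 via 1R1]
7. p1, 1   [neg-implies-rule on 6]
Accessibility: 0R0, 0R1, 1R1
Complete open branch: countermodel on an S4-frame, so not valid in S4, nor in K, T (the same frame is also a K-frame and a T-frame).

S5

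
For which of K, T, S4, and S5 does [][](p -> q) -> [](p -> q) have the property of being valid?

K-tableau for the negation ~([][](p -> q) -> [](p -> q)):
1. ~([][](p -> q) -> [](p -> q)), 0
2. [][](p -> q), 0
3. ~[](p -> q), 0
4. ~(p -> q), 1
5. p, 1
6. ~q, 1
7. [](p -> q), 1
Accessibility: 0R1
Complete open branch: countermodel on a K-frame, so not valid in K.
T-tableau for the negation ~([][](p -> q) -> [](p -> q)):
1. ~([][](p -> q) -> [](p -> q)), 0
2. [][](p -> q), 0
3. ~[](p -> q), 0
4. [](p -> q), 0
5. p -> q, 0
6. q, 0
7. ~(p -> q), 1
8. p, 1
9. ~q, 1
10. [](p -> q), 1
11. p -> q, 1
12. q, 1
Accessibility: 0R0, 0R1, 1R1
Branch closes: q and ~q both at 1.
Every branch closes (one shown): valid in T, hence also in S4, S5 (every theorem of T is a theorem of S4 and S5).

T, S4, S5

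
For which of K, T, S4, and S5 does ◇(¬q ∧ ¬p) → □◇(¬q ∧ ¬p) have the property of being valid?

S5

S5-tableau for the negation ¬(◇(¬q ∧ ¬p) → □◇(¬q ∧ ¬p)):
1. ¬(◇(¬q ∧ ¬p) → □◇(¬q ∧ ¬p)), u
2. ◇(¬q ∧ ¬p), u   [¬→-rule on 1]
3. ¬□◇(¬q ∧ ¬p), u   [¬→-rule on 1]
4. ¬q ∧ ¬p, v   [◇-rule on 2: fresh world v, uRv]
5. ¬q, v   [∧-rule on 4]
6. ¬p, v   [∧-rule on 4]
7. ¬◇(¬q ∧ ¬p), w   [¬□-rule on 3: fresh world w, uRw]
8. ¬(¬q ∧ ¬p), u   [¬◇-rule on 7 via wRu]
9. ¬(¬q ∧ ¬p), v   [¬◇-rule on 7 via wRv]
10. ¬(¬q ∧ ¬p), w   [¬◇-rule on 7 via wRw]
11. p, u   [¬∧-rule on 8 (branches; this branch)]
12. p, v   [¬∧-rule on 9 (branches; this branch)]
Accessibility: uRu, uRv, uRw, vRu, vRv, vRw, wRu, wRv, wRw
Branch closes: p and ¬p both at v.
Every branch closes (one shown): valid in S5.
S4-tableau for the negation ¬(◇(¬q ∧ ¬p) → □◇(¬q ∧ ¬p)):
1. ¬(◇(¬q ∧ ¬p) → □◇(¬q ∧ ¬p)), u
2. ◇(¬q ∧ ¬p), u   [¬→-rule on 1]
3. ¬□◇(¬q ∧ ¬p), u   [¬→-rule on 1]
4. ¬q ∧ ¬p, v   [◇-rule on 2: fresh world v, uRv]
5. ¬q, v   [∧-rule on 4]
6. ¬p, v   [∧-rule on 4]
7. ¬◇(¬q ∧ ¬p), w   [¬□-rule on 3: fresh world w, uRw]
8. ¬(¬q ∧ ¬p), w   [¬◇-rule on 7 via wRw]
9. p, w   [¬∧-rule on 8 (branches; this branch)]
Accessibility: uRu, uRv, uRw, vRv, wRw
Complete open branch: countermodel on an S4-frame, so not valid in S4, nor in K, T (the same frame is also a K-frame and a T-frame).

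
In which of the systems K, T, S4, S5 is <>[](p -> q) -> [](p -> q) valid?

S5

S5-tableau for the negation ~(<>[](p -> q) -> [](p -> q)):
1. ~(<>[](p -> q) -> [](p -> q)), 0
2. <>[](p -> q), 0   [~->-rule on 1]
3. ~[](p -> q), 0   [~->-rule on 1]
4. [](p -> q), 1   [<>-rule on 2: fresh world 1, 0R1]
5. p -> q, 0   [[]-rule on 4 via 1R0]
6. p -> q, 1   [[]-rule on 4 via 1R1]
7. q, 0   [->-rule on 5 (branches; this branch)]
8. q, 1   [->-rule on 6 (branches; this branch)]
9. ~(p -> q), 2   [~[]-rule on 3: fresh world 2, 0R2]
10. p, 2   [~->-rule on 9]
11. ~q, 2   [~->-rule on 9]
12. p -> q, 2   [[]-rule on 4 via 1R2]
13. q, 2   [->-rule on 12 (branches; this branch)]
Accessibility: 0R0, 0R1, 0R2, 1R0, 1R1, 1R2, 2R0, 2R1, 2R2
Branch closes: q and ~q both at 2.
Every branch closes (one shown): valid in S5.
S4-tableau for the negation ~(<>[](p -> q) -> [](p -> q)):
1. ~(<>[](p -> q) -> [](p -> q)), 0
2. <>[](p -> q), 0   [~->-rule on 1]
3. ~[](p -> q), 0   [~->-rule on 1]
4. [](p -> q), 1   [<>-rule on 2: fresh world 1, 0R1]
5. p -> q, 1   [[]-rule on 4 via 1R1]
6. q, 1   [->-rule on 5 (branches; this branch)]
7. ~(p -> q), 2   [~[]-rule on 3: fresh world 2, 0R2]
8. p, 2   [~->-rule on 7]
9. ~q, 2   [~->-rule on 7]
Accessibility: 0R0, 0R1, 0R2, 1R1, 2R2
Complete open branch: countermodel on an S4-frame, so not valid in S4, nor in K, T (the same frame is also a K-frame and a T-frame).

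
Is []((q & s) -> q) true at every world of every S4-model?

Tableau for the negation ~[]((q & s) -> q):
1. ~[]((q & s) -> q), u
2. ~((q & s) -> q), v
3. q & s, v
4. ~q, v
5. q, v
6. s, v
Accessibility: uRu, uRv, vRv
Branch closes: q and ~q both at v.
Every branch of the negation's tableau closes; the branch above is one of them.

Yes, valid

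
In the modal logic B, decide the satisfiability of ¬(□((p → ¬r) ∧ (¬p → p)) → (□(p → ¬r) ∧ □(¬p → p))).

1. ¬(□((p → ¬r) ∧ (¬p → p)) → (□(p → ¬r) ∧ □(¬p → p))), w0
2. □((p → ¬r) ∧ (¬p → p)), w0
3. ¬(□(p → ¬r) ∧ □(¬p → p)), w0
4. (p → ¬r) ∧ (¬p → p), w0
5. p → ¬r, w0
6. ¬p → p, w0
7. ¬□(¬p → p), w0
8. ¬r, w0
9. p, w0
10. ¬(¬p → p), w1
11. ¬p, w1
12. (p → ¬r) ∧ (¬p → p), w1
13. p → ¬r, w1
14. ¬p → p, w1
15. ¬r, w1
16. p, w1
Accessibility: w0Rw0, w0Rw1, w1Rw0, w1Rw1
Branch closes: p and ¬p both at w1.
Every branch closes; the branch above is one of them.

Unsatisfiable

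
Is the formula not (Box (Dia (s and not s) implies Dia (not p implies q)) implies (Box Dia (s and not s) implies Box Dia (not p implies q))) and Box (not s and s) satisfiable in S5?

1. not (Box (Dia (s and not s) implies Dia (not p implies q)) implies (Box Dia (s and not s) implies Box Dia (not p implies q))) and Box (not s and s), w0
2. not (Box (Dia (s and not s) implies Dia (not p implies q)) implies (Box Dia (s and not s) implies Box Dia (not p implies q))), w0
3. Box (not s and s), w0
4. Box (Dia (s and not s) implies Dia (not p implies q)), w0
5. not (Box Dia (s and not s) implies Box Dia (not p implies q)), w0
6. Box Dia (s and not s), w0
7. not Box Dia (not p implies q), w0
8. not s and s, w0
9. not s, w0
10. s, w0
Accessibility: w0Rw0
Branch closes: s and not s both at w0.
(One branch shown.) All branches close.

No, unsatisfiable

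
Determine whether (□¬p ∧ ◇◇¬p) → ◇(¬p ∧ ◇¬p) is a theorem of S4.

Valid in S4

Tableau for the negation ¬((□¬p ∧ ◇◇¬p) → ◇(¬p ∧ ◇¬p)):
1. ¬((□¬p ∧ ◇◇¬p) → ◇(¬p ∧ ◇¬p)), 0
2. □¬p ∧ ◇◇¬p, 0
3. ¬◇(¬p ∧ ◇¬p), 0
4. □¬p, 0
5. ◇◇¬p, 0
6. ¬(¬p ∧ ◇¬p), 0
7. ¬p, 0
8. ¬◇¬p, 0
9. p, 0
Accessibility: 0R0
Branch closes: p and ¬p both at 0.
Every branch of the negation's tableau closes; the branch above is one of them.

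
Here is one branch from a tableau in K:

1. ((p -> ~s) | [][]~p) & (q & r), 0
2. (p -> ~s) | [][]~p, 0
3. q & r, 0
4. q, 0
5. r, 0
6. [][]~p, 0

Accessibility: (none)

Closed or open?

There is no literal clash: for every atom and world, at most one sign appears.

Not closed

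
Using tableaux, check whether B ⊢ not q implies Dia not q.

Tableau for the negation not (not q implies Dia not q):
1. not (not q implies Dia not q), w0
2. not q, w0
3. not Dia not q, w0
4. q, w0
Accessibility: w0Rw0
Branch closes: q and not q both at w0.
Every branch of the negation's tableau closes; the branch above is one of them.

Yes, valid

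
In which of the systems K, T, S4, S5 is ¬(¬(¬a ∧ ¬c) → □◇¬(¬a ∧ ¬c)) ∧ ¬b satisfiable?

K, T, S4

S4-tableau for the formula:
1. ¬(¬(¬a ∧ ¬c) → □◇¬(¬a ∧ ¬c)) ∧ ¬b, w0
2. ¬(¬(¬a ∧ ¬c) → □◇¬(¬a ∧ ¬c)), w0
3. ¬b, w0
4. ¬(¬a ∧ ¬c), w0
5. ¬□◇¬(¬a ∧ ¬c), w0
6. c, w0
7. ¬◇¬(¬a ∧ ¬c), w1
8. ¬a ∧ ¬c, w1
9. ¬a, w1
10. ¬c, w1
Accessibility: w0Rw0, w0Rw1, w1Rw1
Complete open branch: satisfiable in S4, hence also in K, T (this S4-model is also a K-model and a T-model).
S5-tableau for the formula:
1. ¬(¬(¬a ∧ ¬c) → □◇¬(¬a ∧ ¬c)) ∧ ¬b, w0
2. ¬(¬(¬a ∧ ¬c) → □◇¬(¬a ∧ ¬c)), w0
3. ¬b, w0
4. ¬(¬a ∧ ¬c), w0
5. ¬□◇¬(¬a ∧ ¬c), w0
6. c, w0
7. ¬◇¬(¬a ∧ ¬c), w1
8. ¬a ∧ ¬c, w0
9. ¬a, w0
10. ¬c, w0
Accessibility: w0Rw0, w0Rw1, w1Rw0, w1Rw1
Branch closes: c and ¬c both at w0.
Every branch closes (one shown): unsatisfiable in S5.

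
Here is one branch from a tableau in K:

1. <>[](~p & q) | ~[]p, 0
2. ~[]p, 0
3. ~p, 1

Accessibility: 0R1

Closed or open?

No, open

No world carries both an atom and its negation.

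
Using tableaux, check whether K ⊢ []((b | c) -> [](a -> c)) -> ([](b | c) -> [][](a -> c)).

Tableau for the negation ~([]((b | c) -> [](a -> c)) -> ([](b | c) -> [][](a -> c))):
1. ~([]((b | c) -> [](a -> c)) -> ([](b | c) -> [][](a -> c))), u
2. []((b | c) -> [](a -> c)), u
3. ~([](b | c) -> [][](a -> c)), u
4. [](b | c), u
5. ~[][](a -> c), u
6. ~[](a -> c), v
7. (b | c) -> [](a -> c), v
8. b | c, v
9. [](a -> c), v
10. c, v
11. ~(a -> c), w
12. a, w
13. ~c, w
14. a -> c, w
15. c, w
Accessibility: uRv, vRw
Branch closes: c and ~c both at w.
Every branch of the negation's tableau closes; the branch above is one of them.

Yes, valid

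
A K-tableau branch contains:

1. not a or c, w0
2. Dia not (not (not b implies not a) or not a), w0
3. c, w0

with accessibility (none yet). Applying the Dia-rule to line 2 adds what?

a fresh world w1 with w0Rw1, and not (not (not b implies not a) or not a) at w1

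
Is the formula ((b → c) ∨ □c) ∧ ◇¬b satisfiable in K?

1. ((b → c) ∨ □c) ∧ ◇¬b, u
2. (b → c) ∨ □c, u
3. ◇¬b, u
4. □c, u
5. ¬b, v
6. c, v
Accessibility: uRv

Satisfiable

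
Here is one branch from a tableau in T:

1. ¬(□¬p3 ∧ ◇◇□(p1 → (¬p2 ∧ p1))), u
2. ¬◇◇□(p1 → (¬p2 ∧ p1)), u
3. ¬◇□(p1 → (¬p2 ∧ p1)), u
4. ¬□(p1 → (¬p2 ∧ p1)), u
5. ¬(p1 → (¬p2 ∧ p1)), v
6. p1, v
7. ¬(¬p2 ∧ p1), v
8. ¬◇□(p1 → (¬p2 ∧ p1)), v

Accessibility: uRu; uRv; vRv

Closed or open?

Not closed

No atom appears with both signs at the same world.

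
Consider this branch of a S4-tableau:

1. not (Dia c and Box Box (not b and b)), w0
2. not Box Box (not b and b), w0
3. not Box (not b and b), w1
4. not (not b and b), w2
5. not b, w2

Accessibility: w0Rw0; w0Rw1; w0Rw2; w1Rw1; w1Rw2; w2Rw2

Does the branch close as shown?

Open

No world carries both an atom and its negation.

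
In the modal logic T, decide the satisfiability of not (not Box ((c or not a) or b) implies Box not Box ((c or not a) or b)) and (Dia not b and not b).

1. not (not Box ((c or not a) or b) implies Box not Box ((c or not a) or b)) and (Dia not b and not b), w0
2. not (not Box ((c or not a) or b) implies Box not Box ((c or not a) or b)), w0
3. Dia not b and not b, w0
4. not Box ((c or not a) or b), w0
5. not Box not Box ((c or not a) or b), w0
6. Dia not b, w0
7. not b, w0
8. not ((c or not a) or b), w1
9. not (c or not a), w1
10. not b, w1
11. not c, w1
12. a, w1
13. Box ((c or not a) or b), w2
14. (c or not a) or b, w2
15. b, w2
16. not b, w3
Accessibility: w0Rw0, w0Rw1, w0Rw2, w0Rw3, w1Rw1, w2Rw2, w3Rw3

Yes, satisfiable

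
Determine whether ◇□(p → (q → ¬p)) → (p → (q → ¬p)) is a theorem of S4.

Tableau for the negation ¬(◇□(p → (q → ¬p)) → (p → (q → ¬p))):
1. ¬(◇□(p → (q → ¬p)) → (p → (q → ¬p))), w0
2. ◇□(p → (q → ¬p)), w0
3. ¬(p → (q → ¬p)), w0
4. p, w0
5. ¬(q → ¬p), w0
6. q, w0
7. □(p → (q → ¬p)), w1
8. p → (q → ¬p), w1
9. q → ¬p, w1
10. ¬p, w1
Accessibility: w0Rw0, w0Rw1, w1Rw1
The negation has an open branch (countermodel exists).

No, not valid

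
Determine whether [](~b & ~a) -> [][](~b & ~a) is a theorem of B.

Tableau for the negation ~([](~b & ~a) -> [][](~b & ~a)):
1. ~([](~b & ~a) -> [][](~b & ~a)), u
2. [](~b & ~a), u
3. ~[][](~b & ~a), u
4. ~b & ~a, u
5. ~b, u
6. ~a, u
7. ~[](~b & ~a), v
8. ~b & ~a, v
9. ~b, v
10. ~a, v
11. ~(~b & ~a), w
12. a, w
Accessibility: uRu, uRv, vRu, vRv, vRw, wRv, wRw
The negation has an open branch (countermodel exists).

Invalid (countermodel exists)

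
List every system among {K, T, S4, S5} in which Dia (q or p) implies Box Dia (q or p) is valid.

S5

S5-tableau for the negation not (Dia (q or p) implies Box Dia (q or p)):
1. not (Dia (q or p) implies Box Dia (q or p)), u
2. Dia (q or p), u
3. not Box Dia (q or p), u
4. q or p, v
5. p, v
6. not Dia (q or p), w
7. not (q or p), u
8. not q, u
9. not p, u
10. not (q or p), v
11. not q, v
12. not p, v
Accessibility: uRu, uRv, uRw, vRu, vRv, vRw, wRu, wRv, wRw
Branch closes: p and not p both at v.
Every branch closes (one shown): valid in S5.
S4-tableau for the negation not (Dia (q or p) implies Box Dia (q or p)):
1. not (Dia (q or p) implies Box Dia (q or p)), u
2. Dia (q or p), u
3. not Box Dia (q or p), u
4. q or p, v
5. p, v
6. not Dia (q or p), w
7. not (q or p), w
8. not q, w
9. not p, w
Accessibility: uRu, uRv, uRw, vRv, wRw
Complete open branch: countermodel on an S4-frame, so not valid in S4, nor in K, T (the same frame is also a K-frame and a T-frame).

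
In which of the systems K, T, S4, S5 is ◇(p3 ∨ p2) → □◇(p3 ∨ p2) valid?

S5

S4-tableau for the negation ¬(◇(p3 ∨ p2) → □◇(p3 ∨ p2)):
1. ¬(◇(p3 ∨ p2) → □◇(p3 ∨ p2)), u
2. ◇(p3 ∨ p2), u   [¬→-rule on 1]
3. ¬□◇(p3 ∨ p2), u   [¬→-rule on 1]
4. p3 ∨ p2, v   [◇-rule on 2: fresh world v, uRv]
5. p2, v   [∨-rule on 4 (branches; this branch)]
6. ¬◇(p3 ∨ p2), w   [¬□-rule on 3: fresh world w, uRw]
7. ¬(p3 ∨ p2), w   [¬◇-rule on 6 via wRw]
8. ¬p3, w   [¬∨-rule on 7]
9. ¬p2, w   [¬∨-rule on 7]
Accessibility: uRu, uRv, uRw, vRv, wRw
Complete open branch: countermodel on an S4-frame, so not valid in S4, nor in K, T (the same frame is also a K-frame and a T-frame).
S5-tableau for the negation ¬(◇(p3 ∨ p2) → □◇(p3 ∨ p2)):
1. ¬(◇(p3 ∨ p2) → □◇(p3 ∨ p2)), u
2. ◇(p3 ∨ p2), u   [¬→-rule on 1]
3. ¬□◇(p3 ∨ p2), u   [¬→-rule on 1]
4. p3 ∨ p2, v   [◇-rule on 2: fresh world v, uRv]
5. p2, v   [∨-rule on 4 (branches; this branch)]
6. ¬◇(p3 ∨ p2), w   [¬□-rule on 3: fresh world w, uRw]
7. ¬(p3 ∨ p2), u   [¬◇-rule on 6 via wRu]
8. ¬p3, u   [¬∨-rule on 7]
9. ¬p2, u   [¬∨-rule on 7]
10. ¬(p3 ∨ p2), v   [¬◇-rule on 6 via wRv]
11. ¬p3, v   [¬∨-rule on 10]
12. ¬p2, v   [¬∨-rule on 10]
Accessibility: uRu, uRv, uRw, vRu, vRv, vRw, wRu, wRv, wRw
Branch closes: p2 and ¬p2 both at v.
Every branch closes (one shown): valid in S5.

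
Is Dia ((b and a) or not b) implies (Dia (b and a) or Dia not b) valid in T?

Tableau for the negation not (Dia ((b and a) or not b) implies (Dia (b and a) or Dia not b)):
1. not (Dia ((b and a) or not b) implies (Dia (b and a) or Dia not b)), w0
2. Dia ((b and a) or not b), w0
3. not (Dia (b and a) or Dia not b), w0
4. not Dia (b and a), w0
5. not Dia not b, w0
6. not (b and a), w0
7. b, w0
8. not a, w0
9. (b and a) or not b, w1
10. not (b and a), w1
11. b, w1
12. b and a, w1
13. a, w1
14. not a, w1
Accessibility: w0Rw0, w0Rw1, w1Rw1
Branch closes: a and not a both at w1.
Every branch of the negation's tableau closes; the branch above is one of them.

Yes, valid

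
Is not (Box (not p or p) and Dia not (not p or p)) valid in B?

Valid

Tableau for the negation Box (not p or p) and Dia not (not p or p):
1. Box (not p or p) and Dia not (not p or p), u
2. Box (not p or p), u
3. Dia not (not p or p), u
4. not p or p, u
5. p, u
6. not (not p or p), v
7. p, v
8. not p, v
Accessibility: uRu, uRv, vRu, vRv
Branch closes: p and not p both at v.
Every branch of the negation's tableau closes; the branch above is one of them.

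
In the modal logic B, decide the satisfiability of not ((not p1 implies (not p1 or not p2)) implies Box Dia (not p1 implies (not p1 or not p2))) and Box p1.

Unsatisfiable

1. not ((not p1 implies (not p1 or not p2)) implies Box Dia (not p1 implies (not p1 or not p2))) and Box p1, w0
2. not ((not p1 implies (not p1 or not p2)) implies Box Dia (not p1 implies (not p1 or not p2))), w0
3. Box p1, w0
4. not p1 implies (not p1 or not p2), w0
5. not Box Dia (not p1 implies (not p1 or not p2)), w0
6. p1, w0
7. not p1 or not p2, w0
8. not p2, w0
9. not Dia (not p1 implies (not p1 or not p2)), w1
10. p1, w1
11. not (not p1 implies (not p1 or not p2)), w0
12. not p1, w0
13. not (not p1 or not p2), w0
Accessibility: w0Rw0, w0Rw1, w1Rw0, w1Rw1
Branch closes: p1 and not p1 both at w0.
Every branch closes; the branch above is one of them.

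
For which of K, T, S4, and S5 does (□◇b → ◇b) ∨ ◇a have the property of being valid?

T-tableau for the negation ¬((□◇b → ◇b) ∨ ◇a):
1. ¬((□◇b → ◇b) ∨ ◇a), w0
2. ¬(□◇b → ◇b), w0
3. ¬◇a, w0
4. □◇b, w0
5. ¬◇b, w0
6. ¬a, w0
7. ◇b, w0
8. ¬b, w0
9. b, w1
10. ¬a, w1
11. ◇b, w1
12. ¬b, w1
Accessibility: w0Rw0, w0Rw1, w1Rw1
Branch closes: b and ¬b both at w1.
Every branch closes (one shown): valid in T, hence also in S4, S5 (every theorem of T is a theorem of S4 and S5).
K-tableau for the negation ¬((□◇b → ◇b) ∨ ◇a):
1. ¬((□◇b → ◇b) ∨ ◇a), w0
2. ¬(□◇b → ◇b), w0
3. ¬◇a, w0
4. □◇b, w0
5. ¬◇b, w0
Complete open branch: countermodel on a K-frame, so not valid in K.

T, S4, S5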